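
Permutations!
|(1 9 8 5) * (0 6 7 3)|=4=|(0 6 7 3)(1 9 8 5)|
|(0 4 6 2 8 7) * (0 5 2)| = 12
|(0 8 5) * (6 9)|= 6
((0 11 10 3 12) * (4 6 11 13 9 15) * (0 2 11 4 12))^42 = (0 11 15)(2 9 3)(10 12 13)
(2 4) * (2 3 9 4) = (3 9 4) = [0, 1, 2, 9, 3, 5, 6, 7, 8, 4]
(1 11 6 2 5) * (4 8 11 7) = (1 7 4 8 11 6 2 5) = [0, 7, 5, 3, 8, 1, 2, 4, 11, 9, 10, 6]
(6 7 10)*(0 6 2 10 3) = (0 6 7 3)(2 10) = [6, 1, 10, 0, 4, 5, 7, 3, 8, 9, 2]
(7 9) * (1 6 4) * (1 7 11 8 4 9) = [0, 6, 2, 3, 7, 5, 9, 1, 4, 11, 10, 8] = (1 6 9 11 8 4 7)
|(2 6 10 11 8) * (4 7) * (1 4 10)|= 8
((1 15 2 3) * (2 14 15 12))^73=(1 12 2 3)(14 15)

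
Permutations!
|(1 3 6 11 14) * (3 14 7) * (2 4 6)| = 6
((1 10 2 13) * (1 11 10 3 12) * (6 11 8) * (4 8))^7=(13)(1 3 12)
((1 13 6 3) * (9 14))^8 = (14)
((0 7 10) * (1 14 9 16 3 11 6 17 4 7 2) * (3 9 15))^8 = ((0 2 1 14 15 3 11 6 17 4 7 10)(9 16))^8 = (0 17 15)(1 7 11)(2 4 3)(6 14 10)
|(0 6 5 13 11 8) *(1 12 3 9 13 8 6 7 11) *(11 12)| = 11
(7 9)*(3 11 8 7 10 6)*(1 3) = (1 3 11 8 7 9 10 6) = [0, 3, 2, 11, 4, 5, 1, 9, 7, 10, 6, 8]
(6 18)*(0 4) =(0 4)(6 18) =[4, 1, 2, 3, 0, 5, 18, 7, 8, 9, 10, 11, 12, 13, 14, 15, 16, 17, 6]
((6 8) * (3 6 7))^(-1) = (3 7 8 6)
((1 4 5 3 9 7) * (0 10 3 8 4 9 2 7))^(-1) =((0 10 3 2 7 1 9)(4 5 8))^(-1) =(0 9 1 7 2 3 10)(4 8 5)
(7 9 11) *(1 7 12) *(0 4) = (0 4)(1 7 9 11 12) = [4, 7, 2, 3, 0, 5, 6, 9, 8, 11, 10, 12, 1]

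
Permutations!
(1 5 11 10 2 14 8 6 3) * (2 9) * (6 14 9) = (1 5 11 10 6 3)(2 9)(8 14) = [0, 5, 9, 1, 4, 11, 3, 7, 14, 2, 6, 10, 12, 13, 8]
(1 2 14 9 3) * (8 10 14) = (1 2 8 10 14 9 3) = [0, 2, 8, 1, 4, 5, 6, 7, 10, 3, 14, 11, 12, 13, 9]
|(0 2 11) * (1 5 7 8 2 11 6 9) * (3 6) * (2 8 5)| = |(0 11)(1 2 3 6 9)(5 7)| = 10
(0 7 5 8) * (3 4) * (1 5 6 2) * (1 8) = (0 7 6 2 8)(1 5)(3 4) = [7, 5, 8, 4, 3, 1, 2, 6, 0]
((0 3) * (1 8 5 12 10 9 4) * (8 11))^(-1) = ((0 3)(1 11 8 5 12 10 9 4))^(-1) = (0 3)(1 4 9 10 12 5 8 11)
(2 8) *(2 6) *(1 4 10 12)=(1 4 10 12)(2 8 6)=[0, 4, 8, 3, 10, 5, 2, 7, 6, 9, 12, 11, 1]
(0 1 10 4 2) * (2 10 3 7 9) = (0 1 3 7 9 2)(4 10) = [1, 3, 0, 7, 10, 5, 6, 9, 8, 2, 4]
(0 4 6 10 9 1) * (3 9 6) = (0 4 3 9 1)(6 10) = [4, 0, 2, 9, 3, 5, 10, 7, 8, 1, 6]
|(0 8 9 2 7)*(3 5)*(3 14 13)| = 20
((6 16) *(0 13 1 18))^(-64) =(18)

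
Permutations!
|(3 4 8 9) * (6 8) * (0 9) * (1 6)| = 7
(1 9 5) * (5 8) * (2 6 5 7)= (1 9 8 7 2 6 5)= [0, 9, 6, 3, 4, 1, 5, 2, 7, 8]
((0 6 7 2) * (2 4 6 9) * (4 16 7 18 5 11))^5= ((0 9 2)(4 6 18 5 11)(7 16))^5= (18)(0 2 9)(7 16)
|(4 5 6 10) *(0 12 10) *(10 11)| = |(0 12 11 10 4 5 6)| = 7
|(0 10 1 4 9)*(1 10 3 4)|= |(10)(0 3 4 9)|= 4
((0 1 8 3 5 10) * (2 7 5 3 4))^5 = ((0 1 8 4 2 7 5 10))^5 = (0 7 8 10 2 1 5 4)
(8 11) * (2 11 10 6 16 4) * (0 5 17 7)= (0 5 17 7)(2 11 8 10 6 16 4)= [5, 1, 11, 3, 2, 17, 16, 0, 10, 9, 6, 8, 12, 13, 14, 15, 4, 7]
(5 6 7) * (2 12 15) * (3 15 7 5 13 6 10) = (2 12 7 13 6 5 10 3 15) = [0, 1, 12, 15, 4, 10, 5, 13, 8, 9, 3, 11, 7, 6, 14, 2]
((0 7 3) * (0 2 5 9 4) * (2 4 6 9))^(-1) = (0 4 3 7)(2 5)(6 9)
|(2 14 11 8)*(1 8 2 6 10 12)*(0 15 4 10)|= |(0 15 4 10 12 1 8 6)(2 14 11)|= 24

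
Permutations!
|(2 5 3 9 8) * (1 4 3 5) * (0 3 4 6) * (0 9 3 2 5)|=|(0 2 1 6 9 8 5)|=7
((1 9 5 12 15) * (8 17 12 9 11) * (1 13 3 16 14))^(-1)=((1 11 8 17 12 15 13 3 16 14)(5 9))^(-1)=(1 14 16 3 13 15 12 17 8 11)(5 9)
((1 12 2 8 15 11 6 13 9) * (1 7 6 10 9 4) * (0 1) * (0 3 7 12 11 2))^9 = (15)(0 10)(1 9)(3 4 13 6 7)(11 12)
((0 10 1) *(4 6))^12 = (10)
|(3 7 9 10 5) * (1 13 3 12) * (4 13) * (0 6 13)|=|(0 6 13 3 7 9 10 5 12 1 4)|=11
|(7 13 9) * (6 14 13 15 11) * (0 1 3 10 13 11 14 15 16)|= |(0 1 3 10 13 9 7 16)(6 15 14 11)|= 8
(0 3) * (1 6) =(0 3)(1 6) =[3, 6, 2, 0, 4, 5, 1]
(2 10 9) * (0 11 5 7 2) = (0 11 5 7 2 10 9) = [11, 1, 10, 3, 4, 7, 6, 2, 8, 0, 9, 5]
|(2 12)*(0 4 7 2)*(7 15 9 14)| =|(0 4 15 9 14 7 2 12)| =8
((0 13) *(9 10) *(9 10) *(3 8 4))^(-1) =(0 13)(3 4 8) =((0 13)(3 8 4))^(-1)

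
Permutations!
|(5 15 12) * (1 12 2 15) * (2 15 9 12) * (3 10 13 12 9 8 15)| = |(1 2 8 15 3 10 13 12 5)| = 9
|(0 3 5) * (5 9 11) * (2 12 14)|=15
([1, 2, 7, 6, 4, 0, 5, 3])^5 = [6, 5, 0, 2, 4, 3, 7, 1]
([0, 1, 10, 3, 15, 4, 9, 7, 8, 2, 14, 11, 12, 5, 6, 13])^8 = (15)(2 6 10 9 14)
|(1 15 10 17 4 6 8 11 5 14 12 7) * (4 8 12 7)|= 9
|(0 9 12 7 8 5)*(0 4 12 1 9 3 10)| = |(0 3 10)(1 9)(4 12 7 8 5)| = 30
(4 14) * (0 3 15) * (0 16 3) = [0, 1, 2, 15, 14, 5, 6, 7, 8, 9, 10, 11, 12, 13, 4, 16, 3] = (3 15 16)(4 14)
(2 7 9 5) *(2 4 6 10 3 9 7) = [0, 1, 2, 9, 6, 4, 10, 7, 8, 5, 3] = (3 9 5 4 6 10)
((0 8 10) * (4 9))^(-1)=((0 8 10)(4 9))^(-1)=(0 10 8)(4 9)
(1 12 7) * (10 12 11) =[0, 11, 2, 3, 4, 5, 6, 1, 8, 9, 12, 10, 7] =(1 11 10 12 7)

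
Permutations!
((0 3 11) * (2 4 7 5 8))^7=((0 3 11)(2 4 7 5 8))^7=(0 3 11)(2 7 8 4 5)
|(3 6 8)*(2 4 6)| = |(2 4 6 8 3)| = 5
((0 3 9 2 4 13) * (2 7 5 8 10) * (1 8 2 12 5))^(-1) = (0 13 4 2 5 12 10 8 1 7 9 3)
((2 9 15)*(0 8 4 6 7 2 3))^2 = ((0 8 4 6 7 2 9 15 3))^2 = (0 4 7 9 3 8 6 2 15)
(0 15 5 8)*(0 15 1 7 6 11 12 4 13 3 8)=(0 1 7 6 11 12 4 13 3 8 15 5)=[1, 7, 2, 8, 13, 0, 11, 6, 15, 9, 10, 12, 4, 3, 14, 5]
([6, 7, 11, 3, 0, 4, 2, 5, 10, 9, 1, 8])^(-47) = (0 11 1 4 2 10 5 6 8 7)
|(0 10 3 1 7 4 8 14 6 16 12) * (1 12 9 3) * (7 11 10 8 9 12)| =12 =|(0 8 14 6 16 12)(1 11 10)(3 7 4 9)|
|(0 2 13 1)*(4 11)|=4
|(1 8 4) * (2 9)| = |(1 8 4)(2 9)| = 6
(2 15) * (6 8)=(2 15)(6 8)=[0, 1, 15, 3, 4, 5, 8, 7, 6, 9, 10, 11, 12, 13, 14, 2]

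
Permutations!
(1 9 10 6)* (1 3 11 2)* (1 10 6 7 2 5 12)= [0, 9, 10, 11, 4, 12, 3, 2, 8, 6, 7, 5, 1]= (1 9 6 3 11 5 12)(2 10 7)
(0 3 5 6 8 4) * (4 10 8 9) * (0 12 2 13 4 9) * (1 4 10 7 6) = (0 3 5 1 4 12 2 13 10 8 7 6) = [3, 4, 13, 5, 12, 1, 0, 6, 7, 9, 8, 11, 2, 10]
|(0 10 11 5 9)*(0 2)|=6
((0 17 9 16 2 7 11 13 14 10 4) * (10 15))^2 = ((0 17 9 16 2 7 11 13 14 15 10 4))^2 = (0 9 2 11 14 10)(4 17 16 7 13 15)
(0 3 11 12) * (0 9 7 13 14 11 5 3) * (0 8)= [8, 1, 2, 5, 4, 3, 6, 13, 0, 7, 10, 12, 9, 14, 11]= (0 8)(3 5)(7 13 14 11 12 9)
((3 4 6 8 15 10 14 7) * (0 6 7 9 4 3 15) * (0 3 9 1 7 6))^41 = (1 7 15 10 14)(3 9 4 6 8)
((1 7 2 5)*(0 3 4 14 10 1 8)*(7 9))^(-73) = ((0 3 4 14 10 1 9 7 2 5 8))^(-73) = (0 10 2 3 1 5 4 9 8 14 7)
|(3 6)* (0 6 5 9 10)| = 6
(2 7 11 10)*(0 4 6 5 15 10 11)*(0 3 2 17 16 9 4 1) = (0 1)(2 7 3)(4 6 5 15 10 17 16 9) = [1, 0, 7, 2, 6, 15, 5, 3, 8, 4, 17, 11, 12, 13, 14, 10, 9, 16]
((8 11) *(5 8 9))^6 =((5 8 11 9))^6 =(5 11)(8 9)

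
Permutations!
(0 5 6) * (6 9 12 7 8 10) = (0 5 9 12 7 8 10 6) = [5, 1, 2, 3, 4, 9, 0, 8, 10, 12, 6, 11, 7]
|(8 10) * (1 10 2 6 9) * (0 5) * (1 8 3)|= |(0 5)(1 10 3)(2 6 9 8)|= 12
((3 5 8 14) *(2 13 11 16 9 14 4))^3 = (2 16 3 4 11 14 8 13 9 5)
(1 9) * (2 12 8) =(1 9)(2 12 8) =[0, 9, 12, 3, 4, 5, 6, 7, 2, 1, 10, 11, 8]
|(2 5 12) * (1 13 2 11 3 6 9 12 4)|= 5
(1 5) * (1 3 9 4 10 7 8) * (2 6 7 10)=[0, 5, 6, 9, 2, 3, 7, 8, 1, 4, 10]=(10)(1 5 3 9 4 2 6 7 8)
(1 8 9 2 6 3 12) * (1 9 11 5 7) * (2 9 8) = [0, 2, 6, 12, 4, 7, 3, 1, 11, 9, 10, 5, 8] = (1 2 6 3 12 8 11 5 7)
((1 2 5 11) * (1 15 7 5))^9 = (1 2)(5 11 15 7)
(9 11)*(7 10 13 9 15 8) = (7 10 13 9 11 15 8) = [0, 1, 2, 3, 4, 5, 6, 10, 7, 11, 13, 15, 12, 9, 14, 8]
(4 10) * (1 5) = (1 5)(4 10) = [0, 5, 2, 3, 10, 1, 6, 7, 8, 9, 4]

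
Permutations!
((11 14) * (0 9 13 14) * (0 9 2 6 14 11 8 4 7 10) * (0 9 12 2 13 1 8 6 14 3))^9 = (0 13 11 12 2 14 6 3)(1 7)(4 9)(8 10)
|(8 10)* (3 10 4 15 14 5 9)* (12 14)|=|(3 10 8 4 15 12 14 5 9)|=9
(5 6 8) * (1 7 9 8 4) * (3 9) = (1 7 3 9 8 5 6 4) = [0, 7, 2, 9, 1, 6, 4, 3, 5, 8]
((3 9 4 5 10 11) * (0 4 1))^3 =(0 10 9 4 11 1 5 3)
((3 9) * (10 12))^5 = (3 9)(10 12)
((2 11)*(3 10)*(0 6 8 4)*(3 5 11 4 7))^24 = (0 3 2 8 5)(4 7 11 6 10)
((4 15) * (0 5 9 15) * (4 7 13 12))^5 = (0 13 9 4 7 5 12 15)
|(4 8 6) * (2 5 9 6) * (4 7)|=7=|(2 5 9 6 7 4 8)|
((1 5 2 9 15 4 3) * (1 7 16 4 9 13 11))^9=((1 5 2 13 11)(3 7 16 4)(9 15))^9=(1 11 13 2 5)(3 7 16 4)(9 15)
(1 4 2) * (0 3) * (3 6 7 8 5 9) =(0 6 7 8 5 9 3)(1 4 2) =[6, 4, 1, 0, 2, 9, 7, 8, 5, 3]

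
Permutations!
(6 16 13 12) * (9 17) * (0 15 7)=(0 15 7)(6 16 13 12)(9 17)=[15, 1, 2, 3, 4, 5, 16, 0, 8, 17, 10, 11, 6, 12, 14, 7, 13, 9]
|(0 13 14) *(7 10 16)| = 3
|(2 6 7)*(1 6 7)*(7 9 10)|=4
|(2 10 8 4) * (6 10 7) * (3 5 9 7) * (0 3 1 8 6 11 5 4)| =12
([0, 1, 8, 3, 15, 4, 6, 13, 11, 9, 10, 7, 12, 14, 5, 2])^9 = (15)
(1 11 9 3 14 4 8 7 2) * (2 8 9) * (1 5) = (1 11 2 5)(3 14 4 9)(7 8) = [0, 11, 5, 14, 9, 1, 6, 8, 7, 3, 10, 2, 12, 13, 4]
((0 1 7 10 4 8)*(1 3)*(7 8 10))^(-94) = (10)(0 1)(3 8)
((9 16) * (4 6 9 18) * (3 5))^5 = ((3 5)(4 6 9 16 18))^5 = (18)(3 5)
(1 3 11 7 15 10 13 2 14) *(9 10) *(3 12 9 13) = (1 12 9 10 3 11 7 15 13 2 14) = [0, 12, 14, 11, 4, 5, 6, 15, 8, 10, 3, 7, 9, 2, 1, 13]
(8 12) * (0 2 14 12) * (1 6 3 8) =(0 2 14 12 1 6 3 8) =[2, 6, 14, 8, 4, 5, 3, 7, 0, 9, 10, 11, 1, 13, 12]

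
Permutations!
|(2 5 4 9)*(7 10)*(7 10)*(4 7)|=5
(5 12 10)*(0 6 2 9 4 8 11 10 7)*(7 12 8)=(12)(0 6 2 9 4 7)(5 8 11 10)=[6, 1, 9, 3, 7, 8, 2, 0, 11, 4, 5, 10, 12]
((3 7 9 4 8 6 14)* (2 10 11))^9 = (3 9 8 14 7 4 6)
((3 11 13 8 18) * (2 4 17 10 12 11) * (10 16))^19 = (2 8 12 17 3 13 10 4 18 11 16)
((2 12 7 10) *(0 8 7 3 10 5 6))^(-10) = ((0 8 7 5 6)(2 12 3 10))^(-10) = (2 3)(10 12)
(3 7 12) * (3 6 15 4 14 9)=[0, 1, 2, 7, 14, 5, 15, 12, 8, 3, 10, 11, 6, 13, 9, 4]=(3 7 12 6 15 4 14 9)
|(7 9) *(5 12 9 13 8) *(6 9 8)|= 12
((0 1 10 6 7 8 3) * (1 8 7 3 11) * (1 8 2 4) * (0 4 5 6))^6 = ((0 2 5 6 3 4 1 10)(8 11))^6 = (11)(0 1 3 5)(2 10 4 6)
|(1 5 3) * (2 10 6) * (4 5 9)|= |(1 9 4 5 3)(2 10 6)|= 15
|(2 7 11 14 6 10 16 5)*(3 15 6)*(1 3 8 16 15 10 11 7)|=|(1 3 10 15 6 11 14 8 16 5 2)|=11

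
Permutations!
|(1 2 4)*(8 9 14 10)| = |(1 2 4)(8 9 14 10)| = 12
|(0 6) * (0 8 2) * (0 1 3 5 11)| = 8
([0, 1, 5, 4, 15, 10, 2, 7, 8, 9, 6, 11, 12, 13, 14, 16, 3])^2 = [0, 1, 10, 15, 16, 6, 5, 7, 8, 9, 2, 11, 12, 13, 14, 3, 4]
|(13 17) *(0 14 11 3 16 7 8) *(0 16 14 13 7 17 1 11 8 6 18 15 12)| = 14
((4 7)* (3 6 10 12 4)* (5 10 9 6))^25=((3 5 10 12 4 7)(6 9))^25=(3 5 10 12 4 7)(6 9)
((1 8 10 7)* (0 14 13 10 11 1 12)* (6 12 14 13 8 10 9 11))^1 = (0 13 9 11 1 10 7 14 8 6 12)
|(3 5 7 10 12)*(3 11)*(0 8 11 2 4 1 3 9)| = 8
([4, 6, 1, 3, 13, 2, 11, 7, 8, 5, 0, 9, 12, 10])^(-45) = (0 10 13 4)(1 9)(2 11)(5 6)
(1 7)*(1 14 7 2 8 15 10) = (1 2 8 15 10)(7 14) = [0, 2, 8, 3, 4, 5, 6, 14, 15, 9, 1, 11, 12, 13, 7, 10]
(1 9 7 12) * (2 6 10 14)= (1 9 7 12)(2 6 10 14)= [0, 9, 6, 3, 4, 5, 10, 12, 8, 7, 14, 11, 1, 13, 2]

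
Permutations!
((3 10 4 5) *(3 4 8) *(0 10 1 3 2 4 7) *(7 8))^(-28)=((0 10 7)(1 3)(2 4 5 8))^(-28)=(0 7 10)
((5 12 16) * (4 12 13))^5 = (16)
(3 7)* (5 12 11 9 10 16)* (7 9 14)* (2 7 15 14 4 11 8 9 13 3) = (2 7)(3 13)(4 11)(5 12 8 9 10 16)(14 15) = [0, 1, 7, 13, 11, 12, 6, 2, 9, 10, 16, 4, 8, 3, 15, 14, 5]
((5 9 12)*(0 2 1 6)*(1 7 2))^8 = ((0 1 6)(2 7)(5 9 12))^8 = (0 6 1)(5 12 9)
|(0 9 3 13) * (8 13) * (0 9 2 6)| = |(0 2 6)(3 8 13 9)| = 12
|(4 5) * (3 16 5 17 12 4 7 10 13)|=6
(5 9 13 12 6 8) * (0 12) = [12, 1, 2, 3, 4, 9, 8, 7, 5, 13, 10, 11, 6, 0] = (0 12 6 8 5 9 13)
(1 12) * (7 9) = (1 12)(7 9) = [0, 12, 2, 3, 4, 5, 6, 9, 8, 7, 10, 11, 1]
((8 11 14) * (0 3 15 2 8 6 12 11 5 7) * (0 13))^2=(0 15 8 7)(2 5 13 3)(6 11)(12 14)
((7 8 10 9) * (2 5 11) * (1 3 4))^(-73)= ((1 3 4)(2 5 11)(7 8 10 9))^(-73)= (1 4 3)(2 11 5)(7 9 10 8)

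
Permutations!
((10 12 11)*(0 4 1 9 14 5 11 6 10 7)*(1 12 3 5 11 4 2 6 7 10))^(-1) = (0 7 12 4 5 3 10 11 14 9 1 6 2)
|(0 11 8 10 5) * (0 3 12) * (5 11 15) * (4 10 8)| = |(0 15 5 3 12)(4 10 11)| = 15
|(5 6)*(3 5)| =|(3 5 6)| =3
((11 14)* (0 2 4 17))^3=(0 17 4 2)(11 14)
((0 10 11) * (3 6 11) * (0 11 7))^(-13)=((11)(0 10 3 6 7))^(-13)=(11)(0 3 7 10 6)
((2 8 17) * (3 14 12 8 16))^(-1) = ((2 16 3 14 12 8 17))^(-1) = (2 17 8 12 14 3 16)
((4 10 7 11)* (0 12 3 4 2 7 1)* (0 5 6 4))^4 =(0 12 3)(1 10 4 6 5)(2 7 11)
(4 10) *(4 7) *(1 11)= (1 11)(4 10 7)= [0, 11, 2, 3, 10, 5, 6, 4, 8, 9, 7, 1]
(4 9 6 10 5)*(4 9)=(5 9 6 10)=[0, 1, 2, 3, 4, 9, 10, 7, 8, 6, 5]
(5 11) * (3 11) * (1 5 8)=(1 5 3 11 8)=[0, 5, 2, 11, 4, 3, 6, 7, 1, 9, 10, 8]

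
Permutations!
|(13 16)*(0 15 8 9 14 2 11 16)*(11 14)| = 14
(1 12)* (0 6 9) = (0 6 9)(1 12) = [6, 12, 2, 3, 4, 5, 9, 7, 8, 0, 10, 11, 1]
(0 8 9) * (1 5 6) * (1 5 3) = (0 8 9)(1 3)(5 6) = [8, 3, 2, 1, 4, 6, 5, 7, 9, 0]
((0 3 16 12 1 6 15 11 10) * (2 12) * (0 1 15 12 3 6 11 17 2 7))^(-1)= ((0 6 12 15 17 2 3 16 7)(1 11 10))^(-1)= (0 7 16 3 2 17 15 12 6)(1 10 11)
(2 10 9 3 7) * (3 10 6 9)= [0, 1, 6, 7, 4, 5, 9, 2, 8, 10, 3]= (2 6 9 10 3 7)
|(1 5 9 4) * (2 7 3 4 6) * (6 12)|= |(1 5 9 12 6 2 7 3 4)|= 9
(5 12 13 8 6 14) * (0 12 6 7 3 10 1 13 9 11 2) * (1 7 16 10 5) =(0 12 9 11 2)(1 13 8 16 10 7 3 5 6 14) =[12, 13, 0, 5, 4, 6, 14, 3, 16, 11, 7, 2, 9, 8, 1, 15, 10]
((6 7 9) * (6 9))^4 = ((9)(6 7))^4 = (9)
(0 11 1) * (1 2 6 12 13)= (0 11 2 6 12 13 1)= [11, 0, 6, 3, 4, 5, 12, 7, 8, 9, 10, 2, 13, 1]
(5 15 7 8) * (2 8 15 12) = (2 8 5 12)(7 15) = [0, 1, 8, 3, 4, 12, 6, 15, 5, 9, 10, 11, 2, 13, 14, 7]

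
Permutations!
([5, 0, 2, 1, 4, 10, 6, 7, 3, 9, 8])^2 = [10, 5, 2, 0, 4, 8, 6, 7, 1, 9, 3]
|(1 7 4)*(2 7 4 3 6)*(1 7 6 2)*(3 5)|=|(1 4 7 5 3 2 6)|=7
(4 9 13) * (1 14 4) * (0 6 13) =(0 6 13 1 14 4 9) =[6, 14, 2, 3, 9, 5, 13, 7, 8, 0, 10, 11, 12, 1, 4]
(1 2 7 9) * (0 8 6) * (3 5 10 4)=[8, 2, 7, 5, 3, 10, 0, 9, 6, 1, 4]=(0 8 6)(1 2 7 9)(3 5 10 4)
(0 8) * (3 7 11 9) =[8, 1, 2, 7, 4, 5, 6, 11, 0, 3, 10, 9] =(0 8)(3 7 11 9)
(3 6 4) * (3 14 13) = (3 6 4 14 13) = [0, 1, 2, 6, 14, 5, 4, 7, 8, 9, 10, 11, 12, 3, 13]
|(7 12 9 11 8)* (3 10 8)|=|(3 10 8 7 12 9 11)|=7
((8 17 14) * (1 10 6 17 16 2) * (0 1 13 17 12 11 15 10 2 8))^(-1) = (0 14 17 13 2 1)(6 10 15 11 12)(8 16)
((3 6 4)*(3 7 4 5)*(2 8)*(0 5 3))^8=((0 5)(2 8)(3 6)(4 7))^8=(8)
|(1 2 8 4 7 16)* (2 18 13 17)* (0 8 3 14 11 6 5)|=15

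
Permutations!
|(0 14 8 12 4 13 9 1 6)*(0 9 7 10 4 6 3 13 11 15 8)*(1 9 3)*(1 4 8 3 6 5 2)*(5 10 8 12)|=10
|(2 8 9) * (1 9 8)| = 3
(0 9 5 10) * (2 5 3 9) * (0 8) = (0 2 5 10 8)(3 9) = [2, 1, 5, 9, 4, 10, 6, 7, 0, 3, 8]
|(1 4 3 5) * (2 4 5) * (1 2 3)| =|(1 5 2 4)| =4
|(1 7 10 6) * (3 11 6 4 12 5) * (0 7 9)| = 11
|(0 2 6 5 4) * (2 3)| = |(0 3 2 6 5 4)| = 6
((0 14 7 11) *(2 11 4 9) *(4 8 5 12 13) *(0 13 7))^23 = ((0 14)(2 11 13 4 9)(5 12 7 8))^23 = (0 14)(2 4 11 9 13)(5 8 7 12)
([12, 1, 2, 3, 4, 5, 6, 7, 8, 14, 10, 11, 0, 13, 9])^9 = (0 12)(9 14)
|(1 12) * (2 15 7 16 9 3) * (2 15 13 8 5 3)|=18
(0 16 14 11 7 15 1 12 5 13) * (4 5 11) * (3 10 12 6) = (0 16 14 4 5 13)(1 6 3 10 12 11 7 15) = [16, 6, 2, 10, 5, 13, 3, 15, 8, 9, 12, 7, 11, 0, 4, 1, 14]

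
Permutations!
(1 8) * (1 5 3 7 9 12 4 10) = (1 8 5 3 7 9 12 4 10) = [0, 8, 2, 7, 10, 3, 6, 9, 5, 12, 1, 11, 4]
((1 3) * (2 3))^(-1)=((1 2 3))^(-1)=(1 3 2)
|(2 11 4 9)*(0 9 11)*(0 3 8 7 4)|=|(0 9 2 3 8 7 4 11)|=8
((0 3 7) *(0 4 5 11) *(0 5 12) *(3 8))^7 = ((0 8 3 7 4 12)(5 11))^7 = (0 8 3 7 4 12)(5 11)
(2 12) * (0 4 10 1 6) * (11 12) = (0 4 10 1 6)(2 11 12) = [4, 6, 11, 3, 10, 5, 0, 7, 8, 9, 1, 12, 2]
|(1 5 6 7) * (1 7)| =3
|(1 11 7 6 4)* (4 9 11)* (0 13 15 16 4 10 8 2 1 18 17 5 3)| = |(0 13 15 16 4 18 17 5 3)(1 10 8 2)(6 9 11 7)| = 36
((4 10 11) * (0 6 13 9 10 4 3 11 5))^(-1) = (0 5 10 9 13 6)(3 11)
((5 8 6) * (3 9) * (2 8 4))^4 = ((2 8 6 5 4)(3 9))^4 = (9)(2 4 5 6 8)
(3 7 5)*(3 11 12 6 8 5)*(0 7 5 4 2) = (0 7 3 5 11 12 6 8 4 2) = [7, 1, 0, 5, 2, 11, 8, 3, 4, 9, 10, 12, 6]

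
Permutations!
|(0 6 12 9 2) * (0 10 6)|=|(2 10 6 12 9)|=5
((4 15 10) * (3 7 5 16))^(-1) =((3 7 5 16)(4 15 10))^(-1) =(3 16 5 7)(4 10 15)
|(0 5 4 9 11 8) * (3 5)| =|(0 3 5 4 9 11 8)| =7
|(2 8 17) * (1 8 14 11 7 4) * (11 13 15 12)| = 11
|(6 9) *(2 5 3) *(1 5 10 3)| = |(1 5)(2 10 3)(6 9)| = 6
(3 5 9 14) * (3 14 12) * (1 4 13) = (14)(1 4 13)(3 5 9 12) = [0, 4, 2, 5, 13, 9, 6, 7, 8, 12, 10, 11, 3, 1, 14]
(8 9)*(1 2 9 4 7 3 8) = (1 2 9)(3 8 4 7) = [0, 2, 9, 8, 7, 5, 6, 3, 4, 1]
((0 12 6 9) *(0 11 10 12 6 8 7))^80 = ((0 6 9 11 10 12 8 7))^80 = (12)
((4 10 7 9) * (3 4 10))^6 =(10)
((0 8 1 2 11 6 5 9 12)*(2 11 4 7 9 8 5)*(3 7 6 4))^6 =(0 6)(1 7)(2 5)(3 8)(4 12)(9 11) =((0 5 8 1 11 4 6 2 3 7 9 12))^6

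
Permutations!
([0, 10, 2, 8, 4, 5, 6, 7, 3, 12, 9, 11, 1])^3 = (1 12 9 10)(3 8)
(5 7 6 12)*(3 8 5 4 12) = (3 8 5 7 6)(4 12) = [0, 1, 2, 8, 12, 7, 3, 6, 5, 9, 10, 11, 4]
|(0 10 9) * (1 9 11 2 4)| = |(0 10 11 2 4 1 9)| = 7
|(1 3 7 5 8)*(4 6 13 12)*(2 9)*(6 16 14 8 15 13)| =22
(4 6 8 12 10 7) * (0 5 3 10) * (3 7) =(0 5 7 4 6 8 12)(3 10) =[5, 1, 2, 10, 6, 7, 8, 4, 12, 9, 3, 11, 0]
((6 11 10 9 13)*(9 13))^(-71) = ((6 11 10 13))^(-71) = (6 11 10 13)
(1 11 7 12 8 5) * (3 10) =(1 11 7 12 8 5)(3 10) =[0, 11, 2, 10, 4, 1, 6, 12, 5, 9, 3, 7, 8]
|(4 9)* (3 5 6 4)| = 5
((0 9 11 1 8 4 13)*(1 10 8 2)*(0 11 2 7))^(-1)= ((0 9 2 1 7)(4 13 11 10 8))^(-1)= (0 7 1 2 9)(4 8 10 11 13)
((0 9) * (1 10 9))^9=((0 1 10 9))^9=(0 1 10 9)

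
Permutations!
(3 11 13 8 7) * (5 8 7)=(3 11 13 7)(5 8)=[0, 1, 2, 11, 4, 8, 6, 3, 5, 9, 10, 13, 12, 7]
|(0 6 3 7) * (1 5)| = |(0 6 3 7)(1 5)| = 4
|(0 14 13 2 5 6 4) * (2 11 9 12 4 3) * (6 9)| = 11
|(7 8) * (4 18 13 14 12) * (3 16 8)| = 20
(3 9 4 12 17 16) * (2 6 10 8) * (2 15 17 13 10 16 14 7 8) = (2 6 16 3 9 4 12 13 10)(7 8 15 17 14) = [0, 1, 6, 9, 12, 5, 16, 8, 15, 4, 2, 11, 13, 10, 7, 17, 3, 14]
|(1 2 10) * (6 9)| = 6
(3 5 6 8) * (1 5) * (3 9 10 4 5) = (1 3)(4 5 6 8 9 10) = [0, 3, 2, 1, 5, 6, 8, 7, 9, 10, 4]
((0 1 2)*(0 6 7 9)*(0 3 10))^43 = (0 6 3 1 7 10 2 9) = ((0 1 2 6 7 9 3 10))^43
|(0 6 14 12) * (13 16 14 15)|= |(0 6 15 13 16 14 12)|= 7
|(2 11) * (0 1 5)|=|(0 1 5)(2 11)|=6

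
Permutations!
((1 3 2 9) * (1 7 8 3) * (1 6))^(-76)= ((1 6)(2 9 7 8 3))^(-76)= (2 3 8 7 9)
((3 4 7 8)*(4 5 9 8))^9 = ((3 5 9 8)(4 7))^9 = (3 5 9 8)(4 7)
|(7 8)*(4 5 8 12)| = 5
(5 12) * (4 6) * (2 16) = (2 16)(4 6)(5 12) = [0, 1, 16, 3, 6, 12, 4, 7, 8, 9, 10, 11, 5, 13, 14, 15, 2]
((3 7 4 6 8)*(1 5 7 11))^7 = ((1 5 7 4 6 8 3 11))^7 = (1 11 3 8 6 4 7 5)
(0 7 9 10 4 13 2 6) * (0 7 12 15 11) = (0 12 15 11)(2 6 7 9 10 4 13) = [12, 1, 6, 3, 13, 5, 7, 9, 8, 10, 4, 0, 15, 2, 14, 11]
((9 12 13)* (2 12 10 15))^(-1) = (2 15 10 9 13 12) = ((2 12 13 9 10 15))^(-1)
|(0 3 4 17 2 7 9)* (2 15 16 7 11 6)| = 24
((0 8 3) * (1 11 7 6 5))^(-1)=((0 8 3)(1 11 7 6 5))^(-1)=(0 3 8)(1 5 6 7 11)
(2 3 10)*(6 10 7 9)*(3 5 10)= (2 5 10)(3 7 9 6)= [0, 1, 5, 7, 4, 10, 3, 9, 8, 6, 2]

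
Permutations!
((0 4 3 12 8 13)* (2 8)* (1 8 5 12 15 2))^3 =((0 4 3 15 2 5 12 1 8 13))^3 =(0 15 12 13 3 5 8 4 2 1)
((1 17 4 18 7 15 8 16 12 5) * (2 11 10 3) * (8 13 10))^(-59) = (1 17 4 18 7 15 13 10 3 2 11 8 16 12 5)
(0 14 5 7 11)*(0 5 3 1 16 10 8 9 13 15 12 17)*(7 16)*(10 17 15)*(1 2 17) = (0 14 3 2 17)(1 7 11 5 16)(8 9 13 10)(12 15) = [14, 7, 17, 2, 4, 16, 6, 11, 9, 13, 8, 5, 15, 10, 3, 12, 1, 0]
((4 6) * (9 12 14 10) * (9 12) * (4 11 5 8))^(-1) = (4 8 5 11 6)(10 14 12)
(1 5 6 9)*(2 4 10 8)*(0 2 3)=(0 2 4 10 8 3)(1 5 6 9)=[2, 5, 4, 0, 10, 6, 9, 7, 3, 1, 8]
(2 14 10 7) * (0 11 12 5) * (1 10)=(0 11 12 5)(1 10 7 2 14)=[11, 10, 14, 3, 4, 0, 6, 2, 8, 9, 7, 12, 5, 13, 1]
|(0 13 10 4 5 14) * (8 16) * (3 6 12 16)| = |(0 13 10 4 5 14)(3 6 12 16 8)| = 30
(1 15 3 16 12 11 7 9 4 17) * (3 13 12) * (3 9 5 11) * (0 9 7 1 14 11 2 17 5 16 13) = (0 9 4 5 2 17 14 11 1 15)(3 13 12)(7 16) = [9, 15, 17, 13, 5, 2, 6, 16, 8, 4, 10, 1, 3, 12, 11, 0, 7, 14]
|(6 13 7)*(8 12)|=|(6 13 7)(8 12)|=6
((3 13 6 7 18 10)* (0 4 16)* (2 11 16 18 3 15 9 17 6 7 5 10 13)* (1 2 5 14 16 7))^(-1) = (0 16 14 6 17 9 15 10 5 3 7 11 2 1 13 18 4)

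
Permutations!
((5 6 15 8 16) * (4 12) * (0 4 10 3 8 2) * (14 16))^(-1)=(0 2 15 6 5 16 14 8 3 10 12 4)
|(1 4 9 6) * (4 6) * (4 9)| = |(9)(1 6)| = 2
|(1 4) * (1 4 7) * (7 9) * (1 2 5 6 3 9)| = 6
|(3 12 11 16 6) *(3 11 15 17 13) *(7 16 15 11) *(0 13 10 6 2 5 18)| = |(0 13 3 12 11 15 17 10 6 7 16 2 5 18)| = 14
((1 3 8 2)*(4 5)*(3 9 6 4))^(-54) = (1 6 5 8)(2 9 4 3)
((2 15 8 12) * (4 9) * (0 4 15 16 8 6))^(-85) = (2 12 8 16) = ((0 4 9 15 6)(2 16 8 12))^(-85)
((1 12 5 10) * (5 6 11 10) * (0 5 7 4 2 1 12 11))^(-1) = ((0 5 7 4 2 1 11 10 12 6))^(-1) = (0 6 12 10 11 1 2 4 7 5)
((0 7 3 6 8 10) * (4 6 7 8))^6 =(10)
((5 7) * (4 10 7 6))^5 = ((4 10 7 5 6))^5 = (10)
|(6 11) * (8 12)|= |(6 11)(8 12)|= 2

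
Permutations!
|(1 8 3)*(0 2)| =6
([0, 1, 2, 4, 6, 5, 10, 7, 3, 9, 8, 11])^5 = (11)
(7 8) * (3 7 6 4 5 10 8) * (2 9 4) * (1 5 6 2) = [0, 5, 9, 7, 6, 10, 1, 3, 2, 4, 8] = (1 5 10 8 2 9 4 6)(3 7)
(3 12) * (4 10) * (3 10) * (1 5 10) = (1 5 10 4 3 12) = [0, 5, 2, 12, 3, 10, 6, 7, 8, 9, 4, 11, 1]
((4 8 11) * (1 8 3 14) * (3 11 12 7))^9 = ((1 8 12 7 3 14)(4 11))^9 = (1 7)(3 8)(4 11)(12 14)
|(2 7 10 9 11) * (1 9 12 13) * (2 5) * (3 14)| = |(1 9 11 5 2 7 10 12 13)(3 14)| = 18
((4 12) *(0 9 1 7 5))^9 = (0 5 7 1 9)(4 12)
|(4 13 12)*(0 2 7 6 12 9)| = 8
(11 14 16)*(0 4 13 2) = (0 4 13 2)(11 14 16) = [4, 1, 0, 3, 13, 5, 6, 7, 8, 9, 10, 14, 12, 2, 16, 15, 11]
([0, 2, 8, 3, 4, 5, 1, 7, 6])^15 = (1 6 8 2)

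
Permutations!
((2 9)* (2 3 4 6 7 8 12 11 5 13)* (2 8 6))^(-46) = ((2 9 3 4)(5 13 8 12 11)(6 7))^(-46) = (2 3)(4 9)(5 11 12 8 13)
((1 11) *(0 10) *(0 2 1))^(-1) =((0 10 2 1 11))^(-1) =(0 11 1 2 10)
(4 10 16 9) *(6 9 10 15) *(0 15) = (0 15 6 9 4)(10 16) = [15, 1, 2, 3, 0, 5, 9, 7, 8, 4, 16, 11, 12, 13, 14, 6, 10]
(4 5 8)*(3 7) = (3 7)(4 5 8) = [0, 1, 2, 7, 5, 8, 6, 3, 4]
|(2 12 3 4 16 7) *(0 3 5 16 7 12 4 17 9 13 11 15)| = |(0 3 17 9 13 11 15)(2 4 7)(5 16 12)| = 21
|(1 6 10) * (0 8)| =6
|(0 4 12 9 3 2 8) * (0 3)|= 12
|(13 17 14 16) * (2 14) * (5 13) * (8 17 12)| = 8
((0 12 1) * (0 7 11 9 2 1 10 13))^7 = ((0 12 10 13)(1 7 11 9 2))^7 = (0 13 10 12)(1 11 2 7 9)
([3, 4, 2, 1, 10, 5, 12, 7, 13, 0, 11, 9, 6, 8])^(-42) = [0, 1, 2, 3, 4, 5, 6, 7, 8, 9, 10, 11, 12, 13]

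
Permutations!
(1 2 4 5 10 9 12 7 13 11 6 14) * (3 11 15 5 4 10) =(1 2 10 9 12 7 13 15 5 3 11 6 14) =[0, 2, 10, 11, 4, 3, 14, 13, 8, 12, 9, 6, 7, 15, 1, 5]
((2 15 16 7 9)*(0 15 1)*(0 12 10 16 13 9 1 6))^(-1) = (0 6 2 9 13 15)(1 7 16 10 12) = ((0 15 13 9 2 6)(1 12 10 16 7))^(-1)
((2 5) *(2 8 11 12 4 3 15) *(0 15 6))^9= (0 6 3 4 12 11 8 5 2 15)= ((0 15 2 5 8 11 12 4 3 6))^9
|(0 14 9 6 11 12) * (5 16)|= 6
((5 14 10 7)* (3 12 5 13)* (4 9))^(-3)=((3 12 5 14 10 7 13)(4 9))^(-3)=(3 10 12 7 5 13 14)(4 9)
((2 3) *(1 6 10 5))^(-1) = ((1 6 10 5)(2 3))^(-1) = (1 5 10 6)(2 3)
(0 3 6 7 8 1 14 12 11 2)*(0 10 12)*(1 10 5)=(0 3 6 7 8 10 12 11 2 5 1 14)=[3, 14, 5, 6, 4, 1, 7, 8, 10, 9, 12, 2, 11, 13, 0]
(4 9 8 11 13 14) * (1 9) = (1 9 8 11 13 14 4) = [0, 9, 2, 3, 1, 5, 6, 7, 11, 8, 10, 13, 12, 14, 4]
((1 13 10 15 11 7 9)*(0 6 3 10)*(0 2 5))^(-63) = (0 13 7 10)(1 11 3 5)(2 9 15 6)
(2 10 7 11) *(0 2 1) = [2, 0, 10, 3, 4, 5, 6, 11, 8, 9, 7, 1] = (0 2 10 7 11 1)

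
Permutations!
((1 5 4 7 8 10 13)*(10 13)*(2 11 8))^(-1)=(1 13 8 11 2 7 4 5)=((1 5 4 7 2 11 8 13))^(-1)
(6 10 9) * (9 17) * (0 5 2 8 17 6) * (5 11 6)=(0 11 6 10 5 2 8 17 9)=[11, 1, 8, 3, 4, 2, 10, 7, 17, 0, 5, 6, 12, 13, 14, 15, 16, 9]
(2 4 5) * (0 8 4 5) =(0 8 4)(2 5) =[8, 1, 5, 3, 0, 2, 6, 7, 4]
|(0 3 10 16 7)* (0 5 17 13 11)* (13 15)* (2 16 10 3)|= 9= |(0 2 16 7 5 17 15 13 11)|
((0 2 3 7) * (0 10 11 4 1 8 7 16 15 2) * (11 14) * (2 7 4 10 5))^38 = (1 4 8)(2 16 7)(3 15 5)(10 11 14)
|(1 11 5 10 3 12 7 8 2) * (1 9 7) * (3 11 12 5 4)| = 20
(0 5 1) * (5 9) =(0 9 5 1) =[9, 0, 2, 3, 4, 1, 6, 7, 8, 5]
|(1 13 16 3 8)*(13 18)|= |(1 18 13 16 3 8)|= 6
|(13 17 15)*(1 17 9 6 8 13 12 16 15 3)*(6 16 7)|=24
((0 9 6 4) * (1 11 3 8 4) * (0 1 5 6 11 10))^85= (0 4 11 10 8 9 1 3)(5 6)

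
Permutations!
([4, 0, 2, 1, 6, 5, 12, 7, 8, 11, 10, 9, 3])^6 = [0, 1, 2, 3, 4, 5, 6, 7, 8, 9, 10, 11, 12]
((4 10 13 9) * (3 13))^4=((3 13 9 4 10))^4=(3 10 4 9 13)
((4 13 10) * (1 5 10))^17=(1 10 13 5 4)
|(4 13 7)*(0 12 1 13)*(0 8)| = |(0 12 1 13 7 4 8)| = 7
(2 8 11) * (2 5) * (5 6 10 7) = (2 8 11 6 10 7 5) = [0, 1, 8, 3, 4, 2, 10, 5, 11, 9, 7, 6]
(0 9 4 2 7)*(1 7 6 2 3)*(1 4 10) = [9, 7, 6, 4, 3, 5, 2, 0, 8, 10, 1] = (0 9 10 1 7)(2 6)(3 4)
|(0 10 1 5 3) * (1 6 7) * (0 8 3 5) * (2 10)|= 6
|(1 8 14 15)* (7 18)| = |(1 8 14 15)(7 18)| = 4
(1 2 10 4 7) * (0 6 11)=(0 6 11)(1 2 10 4 7)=[6, 2, 10, 3, 7, 5, 11, 1, 8, 9, 4, 0]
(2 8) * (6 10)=[0, 1, 8, 3, 4, 5, 10, 7, 2, 9, 6]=(2 8)(6 10)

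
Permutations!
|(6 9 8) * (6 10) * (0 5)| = 4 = |(0 5)(6 9 8 10)|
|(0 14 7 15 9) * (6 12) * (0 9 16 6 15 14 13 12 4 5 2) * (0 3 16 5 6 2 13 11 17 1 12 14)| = 30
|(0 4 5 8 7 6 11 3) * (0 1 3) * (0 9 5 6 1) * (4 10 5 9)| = |(0 10 5 8 7 1 3)(4 6 11)| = 21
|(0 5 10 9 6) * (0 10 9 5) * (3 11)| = 4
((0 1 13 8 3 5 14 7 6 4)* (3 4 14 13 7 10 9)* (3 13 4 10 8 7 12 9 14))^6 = ((0 1 12 9 13 7 6 3 5 4)(8 10 14))^6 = (14)(0 6 12 5 13)(1 3 9 4 7)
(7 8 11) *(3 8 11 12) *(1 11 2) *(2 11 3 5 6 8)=(1 3 2)(5 6 8 12)(7 11)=[0, 3, 1, 2, 4, 6, 8, 11, 12, 9, 10, 7, 5]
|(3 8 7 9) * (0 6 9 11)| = 7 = |(0 6 9 3 8 7 11)|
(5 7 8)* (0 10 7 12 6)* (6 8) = [10, 1, 2, 3, 4, 12, 0, 6, 5, 9, 7, 11, 8] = (0 10 7 6)(5 12 8)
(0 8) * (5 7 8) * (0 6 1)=(0 5 7 8 6 1)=[5, 0, 2, 3, 4, 7, 1, 8, 6]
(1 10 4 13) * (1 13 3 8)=(13)(1 10 4 3 8)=[0, 10, 2, 8, 3, 5, 6, 7, 1, 9, 4, 11, 12, 13]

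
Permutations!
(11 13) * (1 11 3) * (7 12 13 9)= (1 11 9 7 12 13 3)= [0, 11, 2, 1, 4, 5, 6, 12, 8, 7, 10, 9, 13, 3]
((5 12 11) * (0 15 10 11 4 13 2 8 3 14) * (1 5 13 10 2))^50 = ((0 15 2 8 3 14)(1 5 12 4 10 11 13))^50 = (0 2 3)(1 5 12 4 10 11 13)(8 14 15)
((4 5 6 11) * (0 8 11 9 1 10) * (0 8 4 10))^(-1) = (0 1 9 6 5 4)(8 10 11)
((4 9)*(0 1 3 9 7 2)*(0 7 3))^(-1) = (0 1)(2 7)(3 4 9)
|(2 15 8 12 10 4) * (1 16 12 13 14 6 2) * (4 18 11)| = 42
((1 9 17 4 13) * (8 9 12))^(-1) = (1 13 4 17 9 8 12)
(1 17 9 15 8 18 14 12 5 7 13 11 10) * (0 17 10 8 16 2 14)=[17, 10, 14, 3, 4, 7, 6, 13, 18, 15, 1, 8, 5, 11, 12, 16, 2, 9, 0]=(0 17 9 15 16 2 14 12 5 7 13 11 8 18)(1 10)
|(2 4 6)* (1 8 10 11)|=12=|(1 8 10 11)(2 4 6)|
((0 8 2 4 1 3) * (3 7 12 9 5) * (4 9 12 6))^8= ((12)(0 8 2 9 5 3)(1 7 6 4))^8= (12)(0 2 5)(3 8 9)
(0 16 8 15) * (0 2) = (0 16 8 15 2) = [16, 1, 0, 3, 4, 5, 6, 7, 15, 9, 10, 11, 12, 13, 14, 2, 8]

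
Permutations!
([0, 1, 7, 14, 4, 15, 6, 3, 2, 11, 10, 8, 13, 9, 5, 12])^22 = (15)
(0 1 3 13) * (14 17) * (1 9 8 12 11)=(0 9 8 12 11 1 3 13)(14 17)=[9, 3, 2, 13, 4, 5, 6, 7, 12, 8, 10, 1, 11, 0, 17, 15, 16, 14]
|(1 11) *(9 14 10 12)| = 4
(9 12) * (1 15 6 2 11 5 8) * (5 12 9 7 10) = (1 15 6 2 11 12 7 10 5 8) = [0, 15, 11, 3, 4, 8, 2, 10, 1, 9, 5, 12, 7, 13, 14, 6]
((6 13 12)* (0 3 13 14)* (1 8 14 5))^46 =((0 3 13 12 6 5 1 8 14))^46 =(0 3 13 12 6 5 1 8 14)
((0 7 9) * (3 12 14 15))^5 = (0 9 7)(3 12 14 15)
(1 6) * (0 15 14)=[15, 6, 2, 3, 4, 5, 1, 7, 8, 9, 10, 11, 12, 13, 0, 14]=(0 15 14)(1 6)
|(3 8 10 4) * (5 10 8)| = 4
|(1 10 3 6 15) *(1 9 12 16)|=8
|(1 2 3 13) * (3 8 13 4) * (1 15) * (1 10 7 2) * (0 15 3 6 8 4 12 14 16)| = 13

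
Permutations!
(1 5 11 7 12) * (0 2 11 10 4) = (0 2 11 7 12 1 5 10 4) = [2, 5, 11, 3, 0, 10, 6, 12, 8, 9, 4, 7, 1]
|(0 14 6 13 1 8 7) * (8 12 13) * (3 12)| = 20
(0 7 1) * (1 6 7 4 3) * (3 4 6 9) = (0 6 7 9 3 1) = [6, 0, 2, 1, 4, 5, 7, 9, 8, 3]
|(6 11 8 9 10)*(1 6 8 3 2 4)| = |(1 6 11 3 2 4)(8 9 10)| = 6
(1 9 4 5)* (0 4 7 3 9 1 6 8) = (0 4 5 6 8)(3 9 7) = [4, 1, 2, 9, 5, 6, 8, 3, 0, 7]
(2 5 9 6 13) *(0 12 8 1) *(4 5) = [12, 0, 4, 3, 5, 9, 13, 7, 1, 6, 10, 11, 8, 2] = (0 12 8 1)(2 4 5 9 6 13)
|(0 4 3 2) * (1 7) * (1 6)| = |(0 4 3 2)(1 7 6)| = 12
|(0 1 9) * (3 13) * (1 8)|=|(0 8 1 9)(3 13)|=4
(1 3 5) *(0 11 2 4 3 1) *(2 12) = (0 11 12 2 4 3 5) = [11, 1, 4, 5, 3, 0, 6, 7, 8, 9, 10, 12, 2]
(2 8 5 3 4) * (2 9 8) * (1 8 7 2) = (1 8 5 3 4 9 7 2) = [0, 8, 1, 4, 9, 3, 6, 2, 5, 7]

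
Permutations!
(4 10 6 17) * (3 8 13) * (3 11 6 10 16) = [0, 1, 2, 8, 16, 5, 17, 7, 13, 9, 10, 6, 12, 11, 14, 15, 3, 4] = (3 8 13 11 6 17 4 16)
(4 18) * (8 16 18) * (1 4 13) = (1 4 8 16 18 13) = [0, 4, 2, 3, 8, 5, 6, 7, 16, 9, 10, 11, 12, 1, 14, 15, 18, 17, 13]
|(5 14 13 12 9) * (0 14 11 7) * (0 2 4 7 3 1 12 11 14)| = |(1 12 9 5 14 13 11 3)(2 4 7)| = 24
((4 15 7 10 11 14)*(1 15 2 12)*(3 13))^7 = ((1 15 7 10 11 14 4 2 12)(3 13))^7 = (1 2 14 10 15 12 4 11 7)(3 13)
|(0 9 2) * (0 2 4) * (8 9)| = 4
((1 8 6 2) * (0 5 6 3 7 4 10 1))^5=(0 5 6 2)(1 10 4 7 3 8)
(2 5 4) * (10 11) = (2 5 4)(10 11) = [0, 1, 5, 3, 2, 4, 6, 7, 8, 9, 11, 10]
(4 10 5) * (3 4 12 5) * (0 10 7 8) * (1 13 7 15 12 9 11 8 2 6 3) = (0 10 1 13 7 2 6 3 4 15 12 5 9 11 8) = [10, 13, 6, 4, 15, 9, 3, 2, 0, 11, 1, 8, 5, 7, 14, 12]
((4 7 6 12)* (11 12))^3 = ((4 7 6 11 12))^3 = (4 11 7 12 6)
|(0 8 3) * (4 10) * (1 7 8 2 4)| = 8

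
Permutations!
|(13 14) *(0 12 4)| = |(0 12 4)(13 14)| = 6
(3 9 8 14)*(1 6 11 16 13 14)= (1 6 11 16 13 14 3 9 8)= [0, 6, 2, 9, 4, 5, 11, 7, 1, 8, 10, 16, 12, 14, 3, 15, 13]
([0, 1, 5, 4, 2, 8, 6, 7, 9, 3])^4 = [0, 1, 3, 8, 9, 4, 6, 7, 2, 5]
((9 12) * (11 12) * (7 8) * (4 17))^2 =((4 17)(7 8)(9 11 12))^2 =(17)(9 12 11)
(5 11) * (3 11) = (3 11 5) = [0, 1, 2, 11, 4, 3, 6, 7, 8, 9, 10, 5]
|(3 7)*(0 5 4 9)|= |(0 5 4 9)(3 7)|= 4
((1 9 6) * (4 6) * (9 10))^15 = (10)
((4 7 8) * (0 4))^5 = (0 4 7 8) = ((0 4 7 8))^5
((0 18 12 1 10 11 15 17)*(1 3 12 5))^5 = ((0 18 5 1 10 11 15 17)(3 12))^5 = (0 11 5 17 10 18 15 1)(3 12)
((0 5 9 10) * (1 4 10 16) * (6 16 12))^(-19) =(0 10 4 1 16 6 12 9 5) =((0 5 9 12 6 16 1 4 10))^(-19)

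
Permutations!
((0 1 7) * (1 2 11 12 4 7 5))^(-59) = (0 2 11 12 4 7)(1 5)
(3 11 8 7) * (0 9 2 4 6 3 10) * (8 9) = (0 8 7 10)(2 4 6 3 11 9) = [8, 1, 4, 11, 6, 5, 3, 10, 7, 2, 0, 9]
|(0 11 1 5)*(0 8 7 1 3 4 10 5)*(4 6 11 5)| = 30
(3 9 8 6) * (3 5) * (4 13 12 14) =(3 9 8 6 5)(4 13 12 14) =[0, 1, 2, 9, 13, 3, 5, 7, 6, 8, 10, 11, 14, 12, 4]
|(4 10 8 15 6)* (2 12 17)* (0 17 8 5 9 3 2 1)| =|(0 17 1)(2 12 8 15 6 4 10 5 9 3)| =30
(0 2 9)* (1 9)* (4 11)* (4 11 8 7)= (11)(0 2 1 9)(4 8 7)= [2, 9, 1, 3, 8, 5, 6, 4, 7, 0, 10, 11]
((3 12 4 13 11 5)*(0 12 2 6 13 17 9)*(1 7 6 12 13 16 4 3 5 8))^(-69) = ((0 13 11 8 1 7 6 16 4 17 9)(2 12 3))^(-69) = (0 4 7 11 9 16 1 13 17 6 8)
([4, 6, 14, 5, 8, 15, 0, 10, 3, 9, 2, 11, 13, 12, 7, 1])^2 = (0 8 5 1)(2 7)(3 15 6 4)(10 14)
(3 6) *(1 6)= (1 6 3)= [0, 6, 2, 1, 4, 5, 3]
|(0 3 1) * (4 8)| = |(0 3 1)(4 8)| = 6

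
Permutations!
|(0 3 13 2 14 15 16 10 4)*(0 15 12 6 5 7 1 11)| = |(0 3 13 2 14 12 6 5 7 1 11)(4 15 16 10)| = 44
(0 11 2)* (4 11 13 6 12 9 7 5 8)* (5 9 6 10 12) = (0 13 10 12 6 5 8 4 11 2)(7 9) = [13, 1, 0, 3, 11, 8, 5, 9, 4, 7, 12, 2, 6, 10]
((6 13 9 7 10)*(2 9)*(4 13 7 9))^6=((2 4 13)(6 7 10))^6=(13)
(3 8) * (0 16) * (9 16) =(0 9 16)(3 8) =[9, 1, 2, 8, 4, 5, 6, 7, 3, 16, 10, 11, 12, 13, 14, 15, 0]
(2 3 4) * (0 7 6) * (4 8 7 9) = (0 9 4 2 3 8 7 6) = [9, 1, 3, 8, 2, 5, 0, 6, 7, 4]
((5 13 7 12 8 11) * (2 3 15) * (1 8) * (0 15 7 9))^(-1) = ((0 15 2 3 7 12 1 8 11 5 13 9))^(-1) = (0 9 13 5 11 8 1 12 7 3 2 15)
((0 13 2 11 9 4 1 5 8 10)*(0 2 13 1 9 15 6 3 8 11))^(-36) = (0 15 10 5 3)(1 6 2 11 8)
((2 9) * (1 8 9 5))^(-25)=((1 8 9 2 5))^(-25)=(9)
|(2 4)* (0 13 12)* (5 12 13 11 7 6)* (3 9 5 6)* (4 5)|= 9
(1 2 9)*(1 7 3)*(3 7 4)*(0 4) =(0 4 3 1 2 9) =[4, 2, 9, 1, 3, 5, 6, 7, 8, 0]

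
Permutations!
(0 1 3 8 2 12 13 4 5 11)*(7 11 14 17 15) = (0 1 3 8 2 12 13 4 5 14 17 15 7 11) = [1, 3, 12, 8, 5, 14, 6, 11, 2, 9, 10, 0, 13, 4, 17, 7, 16, 15]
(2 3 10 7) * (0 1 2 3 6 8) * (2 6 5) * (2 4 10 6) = (0 1 2 5 4 10 7 3 6 8) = [1, 2, 5, 6, 10, 4, 8, 3, 0, 9, 7]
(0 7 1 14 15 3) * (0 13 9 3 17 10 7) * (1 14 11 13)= (1 11 13 9 3)(7 14 15 17 10)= [0, 11, 2, 1, 4, 5, 6, 14, 8, 3, 7, 13, 12, 9, 15, 17, 16, 10]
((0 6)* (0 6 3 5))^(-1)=(6)(0 5 3)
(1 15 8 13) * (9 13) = (1 15 8 9 13) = [0, 15, 2, 3, 4, 5, 6, 7, 9, 13, 10, 11, 12, 1, 14, 8]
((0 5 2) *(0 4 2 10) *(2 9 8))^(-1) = ((0 5 10)(2 4 9 8))^(-1) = (0 10 5)(2 8 9 4)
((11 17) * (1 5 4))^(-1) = (1 4 5)(11 17)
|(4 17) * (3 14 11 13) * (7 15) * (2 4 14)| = 14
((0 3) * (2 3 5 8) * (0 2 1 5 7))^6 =((0 7)(1 5 8)(2 3))^6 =(8)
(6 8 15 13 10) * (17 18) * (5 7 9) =(5 7 9)(6 8 15 13 10)(17 18) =[0, 1, 2, 3, 4, 7, 8, 9, 15, 5, 6, 11, 12, 10, 14, 13, 16, 18, 17]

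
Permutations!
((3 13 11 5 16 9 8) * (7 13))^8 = ((3 7 13 11 5 16 9 8))^8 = (16)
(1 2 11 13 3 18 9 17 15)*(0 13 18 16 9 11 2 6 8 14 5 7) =[13, 6, 2, 16, 4, 7, 8, 0, 14, 17, 10, 18, 12, 3, 5, 1, 9, 15, 11] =(0 13 3 16 9 17 15 1 6 8 14 5 7)(11 18)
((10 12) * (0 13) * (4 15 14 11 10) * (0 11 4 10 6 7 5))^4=(0 7 11)(4 15 14)(5 6 13)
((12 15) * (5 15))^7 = (5 15 12)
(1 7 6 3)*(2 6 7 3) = (7)(1 3)(2 6) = [0, 3, 6, 1, 4, 5, 2, 7]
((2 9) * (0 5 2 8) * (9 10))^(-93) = ((0 5 2 10 9 8))^(-93) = (0 10)(2 8)(5 9)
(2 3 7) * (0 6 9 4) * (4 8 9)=(0 6 4)(2 3 7)(8 9)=[6, 1, 3, 7, 0, 5, 4, 2, 9, 8]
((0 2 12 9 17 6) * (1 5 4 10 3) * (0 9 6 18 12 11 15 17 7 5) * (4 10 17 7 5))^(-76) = ((0 2 11 15 7 4 17 18 12 6 9 5 10 3 1))^(-76) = (0 1 3 10 5 9 6 12 18 17 4 7 15 11 2)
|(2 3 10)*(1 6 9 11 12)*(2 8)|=20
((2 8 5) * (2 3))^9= (2 8 5 3)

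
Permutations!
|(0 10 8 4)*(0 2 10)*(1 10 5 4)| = |(1 10 8)(2 5 4)| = 3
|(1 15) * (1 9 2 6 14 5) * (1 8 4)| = 9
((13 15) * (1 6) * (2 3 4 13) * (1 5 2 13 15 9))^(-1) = (1 9 13 15 4 3 2 5 6)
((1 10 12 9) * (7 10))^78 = ((1 7 10 12 9))^78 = (1 12 7 9 10)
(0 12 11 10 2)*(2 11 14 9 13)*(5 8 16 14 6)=(0 12 6 5 8 16 14 9 13 2)(10 11)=[12, 1, 0, 3, 4, 8, 5, 7, 16, 13, 11, 10, 6, 2, 9, 15, 14]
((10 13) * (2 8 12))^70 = (13)(2 8 12)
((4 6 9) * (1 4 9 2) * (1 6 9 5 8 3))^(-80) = ((1 4 9 5 8 3)(2 6))^(-80) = (1 8 9)(3 5 4)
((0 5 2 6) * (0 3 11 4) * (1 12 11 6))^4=(0 12 5 11 2 4 1)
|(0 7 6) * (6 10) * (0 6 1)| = 4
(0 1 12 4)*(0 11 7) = (0 1 12 4 11 7) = [1, 12, 2, 3, 11, 5, 6, 0, 8, 9, 10, 7, 4]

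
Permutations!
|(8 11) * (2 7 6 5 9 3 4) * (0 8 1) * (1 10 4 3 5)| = |(0 8 11 10 4 2 7 6 1)(5 9)| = 18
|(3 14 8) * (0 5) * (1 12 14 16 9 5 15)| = |(0 15 1 12 14 8 3 16 9 5)| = 10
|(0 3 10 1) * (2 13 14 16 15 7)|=12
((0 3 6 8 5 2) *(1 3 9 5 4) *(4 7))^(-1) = ((0 9 5 2)(1 3 6 8 7 4))^(-1) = (0 2 5 9)(1 4 7 8 6 3)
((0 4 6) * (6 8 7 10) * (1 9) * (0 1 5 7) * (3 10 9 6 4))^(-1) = (0 8 4 10 3)(1 6)(5 9 7)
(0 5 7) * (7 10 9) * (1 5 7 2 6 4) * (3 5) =[7, 3, 6, 5, 1, 10, 4, 0, 8, 2, 9] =(0 7)(1 3 5 10 9 2 6 4)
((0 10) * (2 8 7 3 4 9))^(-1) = ((0 10)(2 8 7 3 4 9))^(-1) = (0 10)(2 9 4 3 7 8)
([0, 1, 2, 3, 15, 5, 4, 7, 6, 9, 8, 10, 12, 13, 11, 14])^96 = (4 8 11 15 6 10 14)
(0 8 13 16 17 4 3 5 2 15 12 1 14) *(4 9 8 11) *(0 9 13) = (0 11 4 3 5 2 15 12 1 14 9 8)(13 16 17) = [11, 14, 15, 5, 3, 2, 6, 7, 0, 8, 10, 4, 1, 16, 9, 12, 17, 13]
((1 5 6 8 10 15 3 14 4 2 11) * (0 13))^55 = ((0 13)(1 5 6 8 10 15 3 14 4 2 11))^55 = (15)(0 13)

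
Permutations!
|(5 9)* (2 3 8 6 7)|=|(2 3 8 6 7)(5 9)|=10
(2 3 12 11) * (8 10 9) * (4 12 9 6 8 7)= [0, 1, 3, 9, 12, 5, 8, 4, 10, 7, 6, 2, 11]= (2 3 9 7 4 12 11)(6 8 10)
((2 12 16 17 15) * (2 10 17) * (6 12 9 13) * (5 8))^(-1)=(2 16 12 6 13 9)(5 8)(10 15 17)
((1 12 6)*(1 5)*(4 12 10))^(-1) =(1 5 6 12 4 10)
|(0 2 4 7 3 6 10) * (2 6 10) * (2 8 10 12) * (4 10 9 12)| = |(0 6 8 9 12 2 10)(3 4 7)| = 21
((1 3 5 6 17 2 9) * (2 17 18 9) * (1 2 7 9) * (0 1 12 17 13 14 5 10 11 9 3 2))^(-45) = (0 7 11 1 3 9 2 10)(5 17 6 13 18 14 12)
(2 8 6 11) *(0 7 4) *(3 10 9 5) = (0 7 4)(2 8 6 11)(3 10 9 5) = [7, 1, 8, 10, 0, 3, 11, 4, 6, 5, 9, 2]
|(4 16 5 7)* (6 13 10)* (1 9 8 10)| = |(1 9 8 10 6 13)(4 16 5 7)| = 12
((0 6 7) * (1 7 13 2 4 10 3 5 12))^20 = (0 1 5 10 2 6 7 12 3 4 13)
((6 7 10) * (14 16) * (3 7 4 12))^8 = (16)(3 10 4)(6 12 7)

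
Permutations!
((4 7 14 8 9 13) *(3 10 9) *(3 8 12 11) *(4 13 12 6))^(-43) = (3 9 11 10 12)(4 7 14 6)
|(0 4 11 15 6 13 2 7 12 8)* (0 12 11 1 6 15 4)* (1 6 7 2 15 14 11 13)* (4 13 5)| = |(1 7 5 4 6)(8 12)(11 13 15 14)| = 20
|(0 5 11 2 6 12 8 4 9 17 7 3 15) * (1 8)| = |(0 5 11 2 6 12 1 8 4 9 17 7 3 15)| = 14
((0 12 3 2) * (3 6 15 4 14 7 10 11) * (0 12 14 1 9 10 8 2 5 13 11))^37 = (0 14 7 8 2 12 6 15 4 1 9 10)(3 5 13 11)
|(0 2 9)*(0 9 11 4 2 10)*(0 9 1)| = |(0 10 9 1)(2 11 4)| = 12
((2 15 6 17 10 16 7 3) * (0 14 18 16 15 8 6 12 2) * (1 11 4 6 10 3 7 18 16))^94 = (0 1 17 16 4)(2 12 15 10 8)(3 18 6 14 11)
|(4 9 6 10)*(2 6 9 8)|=5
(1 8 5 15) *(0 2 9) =(0 2 9)(1 8 5 15) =[2, 8, 9, 3, 4, 15, 6, 7, 5, 0, 10, 11, 12, 13, 14, 1]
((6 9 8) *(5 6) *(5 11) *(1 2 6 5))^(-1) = ((1 2 6 9 8 11))^(-1) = (1 11 8 9 6 2)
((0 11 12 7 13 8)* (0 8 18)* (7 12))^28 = ((0 11 7 13 18))^28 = (0 13 11 18 7)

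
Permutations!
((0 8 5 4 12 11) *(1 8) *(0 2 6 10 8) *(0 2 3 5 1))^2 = (1 6 8 2 10)(3 4 11 5 12)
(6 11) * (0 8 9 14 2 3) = (0 8 9 14 2 3)(6 11) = [8, 1, 3, 0, 4, 5, 11, 7, 9, 14, 10, 6, 12, 13, 2]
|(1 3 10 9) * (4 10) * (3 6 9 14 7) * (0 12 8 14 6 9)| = 18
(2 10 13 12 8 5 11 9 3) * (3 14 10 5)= [0, 1, 5, 2, 4, 11, 6, 7, 3, 14, 13, 9, 8, 12, 10]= (2 5 11 9 14 10 13 12 8 3)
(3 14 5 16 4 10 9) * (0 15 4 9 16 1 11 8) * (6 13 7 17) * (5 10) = [15, 11, 2, 14, 5, 1, 13, 17, 0, 3, 16, 8, 12, 7, 10, 4, 9, 6] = (0 15 4 5 1 11 8)(3 14 10 16 9)(6 13 7 17)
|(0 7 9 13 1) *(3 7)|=6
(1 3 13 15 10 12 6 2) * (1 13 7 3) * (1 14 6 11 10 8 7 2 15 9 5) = [0, 14, 13, 2, 4, 1, 15, 3, 7, 5, 12, 10, 11, 9, 6, 8] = (1 14 6 15 8 7 3 2 13 9 5)(10 12 11)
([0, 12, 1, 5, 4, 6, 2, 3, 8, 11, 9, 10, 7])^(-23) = [0, 6, 5, 12, 4, 7, 3, 1, 8, 11, 9, 10, 2]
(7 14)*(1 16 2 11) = (1 16 2 11)(7 14) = [0, 16, 11, 3, 4, 5, 6, 14, 8, 9, 10, 1, 12, 13, 7, 15, 2]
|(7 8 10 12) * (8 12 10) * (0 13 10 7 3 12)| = |(0 13 10 7)(3 12)| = 4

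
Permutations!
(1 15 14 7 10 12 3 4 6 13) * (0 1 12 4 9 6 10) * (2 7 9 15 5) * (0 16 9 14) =(0 1 5 2 7 16 9 6 13 12 3 15)(4 10) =[1, 5, 7, 15, 10, 2, 13, 16, 8, 6, 4, 11, 3, 12, 14, 0, 9]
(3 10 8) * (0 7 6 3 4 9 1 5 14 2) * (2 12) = [7, 5, 0, 10, 9, 14, 3, 6, 4, 1, 8, 11, 2, 13, 12] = (0 7 6 3 10 8 4 9 1 5 14 12 2)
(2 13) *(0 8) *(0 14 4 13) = (0 8 14 4 13 2) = [8, 1, 0, 3, 13, 5, 6, 7, 14, 9, 10, 11, 12, 2, 4]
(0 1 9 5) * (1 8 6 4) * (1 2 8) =[1, 9, 8, 3, 2, 0, 4, 7, 6, 5] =(0 1 9 5)(2 8 6 4)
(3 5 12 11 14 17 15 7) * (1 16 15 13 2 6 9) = (1 16 15 7 3 5 12 11 14 17 13 2 6 9) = [0, 16, 6, 5, 4, 12, 9, 3, 8, 1, 10, 14, 11, 2, 17, 7, 15, 13]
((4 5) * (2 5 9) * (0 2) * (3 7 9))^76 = ((0 2 5 4 3 7 9))^76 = (0 9 7 3 4 5 2)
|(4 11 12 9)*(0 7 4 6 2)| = 8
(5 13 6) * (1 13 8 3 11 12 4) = (1 13 6 5 8 3 11 12 4) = [0, 13, 2, 11, 1, 8, 5, 7, 3, 9, 10, 12, 4, 6]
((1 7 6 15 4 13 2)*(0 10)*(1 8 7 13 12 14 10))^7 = (0 15 13 12 8 10 6 1 4 2 14 7)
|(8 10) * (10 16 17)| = 4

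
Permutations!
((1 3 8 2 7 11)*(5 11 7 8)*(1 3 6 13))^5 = ((1 6 13)(2 8)(3 5 11))^5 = (1 13 6)(2 8)(3 11 5)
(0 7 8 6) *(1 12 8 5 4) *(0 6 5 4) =(0 7 4 1 12 8 5) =[7, 12, 2, 3, 1, 0, 6, 4, 5, 9, 10, 11, 8]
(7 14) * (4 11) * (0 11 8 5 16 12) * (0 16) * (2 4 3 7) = (0 11 3 7 14 2 4 8 5)(12 16) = [11, 1, 4, 7, 8, 0, 6, 14, 5, 9, 10, 3, 16, 13, 2, 15, 12]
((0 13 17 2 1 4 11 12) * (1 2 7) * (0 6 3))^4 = ((0 13 17 7 1 4 11 12 6 3))^4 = (0 1 6 17 11)(3 7 12 13 4)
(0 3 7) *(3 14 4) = (0 14 4 3 7) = [14, 1, 2, 7, 3, 5, 6, 0, 8, 9, 10, 11, 12, 13, 4]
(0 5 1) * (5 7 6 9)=(0 7 6 9 5 1)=[7, 0, 2, 3, 4, 1, 9, 6, 8, 5]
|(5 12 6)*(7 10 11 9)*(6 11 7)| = |(5 12 11 9 6)(7 10)| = 10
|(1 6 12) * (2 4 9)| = |(1 6 12)(2 4 9)| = 3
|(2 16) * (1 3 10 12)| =4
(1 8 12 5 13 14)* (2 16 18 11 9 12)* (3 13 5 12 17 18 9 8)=(1 3 13 14)(2 16 9 17 18 11 8)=[0, 3, 16, 13, 4, 5, 6, 7, 2, 17, 10, 8, 12, 14, 1, 15, 9, 18, 11]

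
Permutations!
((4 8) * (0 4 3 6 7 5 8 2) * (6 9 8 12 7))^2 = (0 2 4)(3 8 9)(5 7 12)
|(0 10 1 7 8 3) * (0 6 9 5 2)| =|(0 10 1 7 8 3 6 9 5 2)| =10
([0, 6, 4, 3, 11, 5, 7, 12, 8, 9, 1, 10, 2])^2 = (1 7 2 11)(4 10 6 12)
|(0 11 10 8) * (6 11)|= |(0 6 11 10 8)|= 5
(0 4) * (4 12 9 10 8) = [12, 1, 2, 3, 0, 5, 6, 7, 4, 10, 8, 11, 9] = (0 12 9 10 8 4)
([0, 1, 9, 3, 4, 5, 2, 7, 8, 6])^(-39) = (9)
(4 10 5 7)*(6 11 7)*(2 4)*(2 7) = (2 4 10 5 6 11) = [0, 1, 4, 3, 10, 6, 11, 7, 8, 9, 5, 2]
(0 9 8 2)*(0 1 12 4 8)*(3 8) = (0 9)(1 12 4 3 8 2) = [9, 12, 1, 8, 3, 5, 6, 7, 2, 0, 10, 11, 4]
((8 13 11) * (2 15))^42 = ((2 15)(8 13 11))^42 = (15)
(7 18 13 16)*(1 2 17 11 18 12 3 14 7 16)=(1 2 17 11 18 13)(3 14 7 12)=[0, 2, 17, 14, 4, 5, 6, 12, 8, 9, 10, 18, 3, 1, 7, 15, 16, 11, 13]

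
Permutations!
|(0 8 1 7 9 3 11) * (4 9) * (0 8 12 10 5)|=28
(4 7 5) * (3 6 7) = (3 6 7 5 4) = [0, 1, 2, 6, 3, 4, 7, 5]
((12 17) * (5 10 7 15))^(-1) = (5 15 7 10)(12 17)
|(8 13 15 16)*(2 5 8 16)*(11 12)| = |(16)(2 5 8 13 15)(11 12)| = 10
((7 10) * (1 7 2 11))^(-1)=(1 11 2 10 7)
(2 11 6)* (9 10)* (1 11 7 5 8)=(1 11 6 2 7 5 8)(9 10)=[0, 11, 7, 3, 4, 8, 2, 5, 1, 10, 9, 6]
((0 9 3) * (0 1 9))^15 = (9)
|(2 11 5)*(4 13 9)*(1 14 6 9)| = |(1 14 6 9 4 13)(2 11 5)| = 6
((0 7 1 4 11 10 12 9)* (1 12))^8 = ((0 7 12 9)(1 4 11 10))^8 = (12)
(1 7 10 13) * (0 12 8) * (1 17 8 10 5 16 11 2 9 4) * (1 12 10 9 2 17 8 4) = [10, 7, 2, 3, 12, 16, 6, 5, 0, 1, 13, 17, 9, 8, 14, 15, 11, 4] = (0 10 13 8)(1 7 5 16 11 17 4 12 9)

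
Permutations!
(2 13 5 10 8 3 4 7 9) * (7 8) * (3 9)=(2 13 5 10 7 3 4 8 9)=[0, 1, 13, 4, 8, 10, 6, 3, 9, 2, 7, 11, 12, 5]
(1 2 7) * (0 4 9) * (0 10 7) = (0 4 9 10 7 1 2) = [4, 2, 0, 3, 9, 5, 6, 1, 8, 10, 7]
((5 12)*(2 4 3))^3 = (5 12)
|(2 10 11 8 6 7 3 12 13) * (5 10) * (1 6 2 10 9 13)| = |(1 6 7 3 12)(2 5 9 13 10 11 8)| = 35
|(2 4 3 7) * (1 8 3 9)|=7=|(1 8 3 7 2 4 9)|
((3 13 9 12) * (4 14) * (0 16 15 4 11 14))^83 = ((0 16 15 4)(3 13 9 12)(11 14))^83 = (0 4 15 16)(3 12 9 13)(11 14)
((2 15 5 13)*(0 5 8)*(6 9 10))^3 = ((0 5 13 2 15 8)(6 9 10))^3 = (0 2)(5 15)(8 13)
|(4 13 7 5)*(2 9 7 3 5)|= 12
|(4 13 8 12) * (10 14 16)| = |(4 13 8 12)(10 14 16)| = 12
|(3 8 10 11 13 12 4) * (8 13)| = |(3 13 12 4)(8 10 11)| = 12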